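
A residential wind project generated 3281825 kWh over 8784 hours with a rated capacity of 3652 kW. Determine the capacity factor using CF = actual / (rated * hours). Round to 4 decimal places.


Capacity factor = actual output / maximum possible output
Maximum possible = rated * hours = 3652 * 8784 = 32079168 kWh
CF = 3281825 / 32079168
CF = 0.1023

0.1023


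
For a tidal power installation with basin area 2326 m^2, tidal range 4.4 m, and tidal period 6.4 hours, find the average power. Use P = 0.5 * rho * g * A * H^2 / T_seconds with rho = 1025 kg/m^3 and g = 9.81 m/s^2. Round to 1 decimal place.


Convert period to seconds: T = 6.4 * 3600 = 23040.0 s
H^2 = 4.4^2 = 19.36
P = 0.5 * rho * g * A * H^2 / T
P = 0.5 * 1025 * 9.81 * 2326 * 19.36 / 23040.0
P = 9826.4 W

9826.4


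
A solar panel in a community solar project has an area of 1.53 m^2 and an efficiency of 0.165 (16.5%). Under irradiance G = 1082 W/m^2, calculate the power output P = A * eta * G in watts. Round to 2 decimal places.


Use the solar power formula P = A * eta * G.
Given: A = 1.53 m^2, eta = 0.165, G = 1082 W/m^2
P = 1.53 * 0.165 * 1082
P = 273.15 W

273.15


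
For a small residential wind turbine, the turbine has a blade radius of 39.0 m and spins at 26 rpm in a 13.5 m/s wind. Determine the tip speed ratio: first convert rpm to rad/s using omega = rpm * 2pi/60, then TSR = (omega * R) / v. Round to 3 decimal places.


Convert rotational speed to rad/s:
  omega = 26 * 2 * pi / 60 = 2.7227 rad/s
Compute tip speed:
  v_tip = omega * R = 2.7227 * 39.0 = 106.186 m/s
Tip speed ratio:
  TSR = v_tip / v_wind = 106.186 / 13.5 = 7.866

7.866


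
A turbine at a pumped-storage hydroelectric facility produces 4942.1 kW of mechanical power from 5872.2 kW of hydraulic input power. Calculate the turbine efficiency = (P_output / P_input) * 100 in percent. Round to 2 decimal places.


Turbine efficiency = (output power / input power) * 100
eta = (4942.1 / 5872.2) * 100
eta = 84.16%

84.16


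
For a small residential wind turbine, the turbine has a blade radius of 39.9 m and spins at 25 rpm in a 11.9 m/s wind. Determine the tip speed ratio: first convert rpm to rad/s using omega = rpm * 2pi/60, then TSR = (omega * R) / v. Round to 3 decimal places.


Convert rotational speed to rad/s:
  omega = 25 * 2 * pi / 60 = 2.618 rad/s
Compute tip speed:
  v_tip = omega * R = 2.618 * 39.9 = 104.458 m/s
Tip speed ratio:
  TSR = v_tip / v_wind = 104.458 / 11.9 = 8.778

8.778


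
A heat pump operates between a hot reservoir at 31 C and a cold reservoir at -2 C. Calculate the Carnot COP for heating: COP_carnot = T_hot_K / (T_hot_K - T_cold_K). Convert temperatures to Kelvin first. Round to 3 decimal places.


Convert to Kelvin:
  T_hot = 31 + 273.15 = 304.15 K
  T_cold = -2 + 273.15 = 271.15 K
Apply Carnot COP formula:
  COP = T_hot_K / (T_hot_K - T_cold_K) = 304.15 / 33.0
  COP = 9.217

9.217


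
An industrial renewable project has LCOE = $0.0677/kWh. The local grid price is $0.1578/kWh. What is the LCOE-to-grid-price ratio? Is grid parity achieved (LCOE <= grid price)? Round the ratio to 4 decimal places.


Compare LCOE to grid price:
  LCOE = $0.0677/kWh, Grid price = $0.1578/kWh
  Ratio = LCOE / grid_price = 0.0677 / 0.1578 = 0.4290
  Grid parity achieved (ratio <= 1)? yes

0.4290


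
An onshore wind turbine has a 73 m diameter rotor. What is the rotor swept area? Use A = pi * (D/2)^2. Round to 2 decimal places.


Compute the rotor radius:
  r = D / 2 = 73 / 2 = 36.5 m
Calculate swept area:
  A = pi * r^2 = pi * 36.5^2
  A = 4185.39 m^2

4185.39


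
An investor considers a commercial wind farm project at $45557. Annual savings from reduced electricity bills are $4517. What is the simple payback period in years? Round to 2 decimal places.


Simple payback period = initial cost / annual savings
Payback = 45557 / 4517
Payback = 10.09 years

10.09


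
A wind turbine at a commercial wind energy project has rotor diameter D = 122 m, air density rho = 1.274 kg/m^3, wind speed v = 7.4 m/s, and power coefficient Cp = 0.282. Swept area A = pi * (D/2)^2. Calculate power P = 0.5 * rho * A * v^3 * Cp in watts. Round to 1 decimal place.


Step 1 -- Compute swept area:
  A = pi * (D/2)^2 = pi * (122/2)^2 = 11689.87 m^2
Step 2 -- Apply wind power equation:
  P = 0.5 * rho * A * v^3 * Cp
  v^3 = 7.4^3 = 405.224
  P = 0.5 * 1.274 * 11689.87 * 405.224 * 0.282
  P = 850928.8 W

850928.8


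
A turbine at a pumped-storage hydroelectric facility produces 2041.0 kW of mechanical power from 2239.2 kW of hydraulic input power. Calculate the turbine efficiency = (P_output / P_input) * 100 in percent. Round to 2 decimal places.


Turbine efficiency = (output power / input power) * 100
eta = (2041.0 / 2239.2) * 100
eta = 91.15%

91.15


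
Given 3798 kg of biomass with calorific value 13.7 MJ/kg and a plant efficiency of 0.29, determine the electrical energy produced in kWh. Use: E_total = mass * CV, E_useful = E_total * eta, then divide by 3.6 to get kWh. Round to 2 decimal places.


Total energy = mass * CV = 3798 * 13.7 = 52032.6 MJ
Useful energy = total * eta = 52032.6 * 0.29 = 15089.45 MJ
Convert to kWh: 15089.45 / 3.6
Useful energy = 4191.52 kWh

4191.52


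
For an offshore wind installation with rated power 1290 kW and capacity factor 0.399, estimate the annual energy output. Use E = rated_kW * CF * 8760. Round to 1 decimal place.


Annual energy = rated_kW * capacity_factor * hours_per_year
Given: P_rated = 1290 kW, CF = 0.399, hours = 8760
E = 1290 * 0.399 * 8760
E = 4508859.6 kWh

4508859.6


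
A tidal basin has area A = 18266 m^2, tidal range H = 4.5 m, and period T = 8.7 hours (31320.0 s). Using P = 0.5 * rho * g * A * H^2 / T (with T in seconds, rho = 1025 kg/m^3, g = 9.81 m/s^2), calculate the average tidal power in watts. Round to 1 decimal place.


Convert period to seconds: T = 8.7 * 3600 = 31320.0 s
H^2 = 4.5^2 = 20.25
P = 0.5 * rho * g * A * H^2 / T
P = 0.5 * 1025 * 9.81 * 18266 * 20.25 / 31320.0
P = 59375.8 W

59375.8


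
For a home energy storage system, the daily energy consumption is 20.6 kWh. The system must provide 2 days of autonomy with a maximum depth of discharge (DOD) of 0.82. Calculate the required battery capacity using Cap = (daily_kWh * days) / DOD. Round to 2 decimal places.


Total energy needed = daily * days = 20.6 * 2 = 41.2 kWh
Account for depth of discharge:
  Cap = total_energy / DOD = 41.2 / 0.82
  Cap = 50.24 kWh

50.24


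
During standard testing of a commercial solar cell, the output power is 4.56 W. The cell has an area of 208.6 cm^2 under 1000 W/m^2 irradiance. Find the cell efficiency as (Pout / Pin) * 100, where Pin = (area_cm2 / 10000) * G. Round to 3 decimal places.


First compute the input power:
  Pin = area_cm2 / 10000 * G = 208.6 / 10000 * 1000 = 20.86 W
Then compute efficiency:
  Efficiency = (Pout / Pin) * 100 = (4.56 / 20.86) * 100
  Efficiency = 21.860%

21.860


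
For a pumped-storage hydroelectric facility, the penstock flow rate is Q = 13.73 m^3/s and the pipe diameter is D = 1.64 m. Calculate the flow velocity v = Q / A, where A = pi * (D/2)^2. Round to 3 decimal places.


Compute pipe cross-sectional area:
  A = pi * (D/2)^2 = pi * (1.64/2)^2 = 2.1124 m^2
Calculate velocity:
  v = Q / A = 13.73 / 2.1124
  v = 6.500 m/s

6.500


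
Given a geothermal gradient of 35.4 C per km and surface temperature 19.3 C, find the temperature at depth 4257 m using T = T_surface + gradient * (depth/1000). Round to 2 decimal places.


Convert depth to km: 4257 / 1000 = 4.257 km
Temperature increase = gradient * depth_km = 35.4 * 4.257 = 150.7 C
Temperature at depth = T_surface + delta_T = 19.3 + 150.7
T = 170.00 C

170.00


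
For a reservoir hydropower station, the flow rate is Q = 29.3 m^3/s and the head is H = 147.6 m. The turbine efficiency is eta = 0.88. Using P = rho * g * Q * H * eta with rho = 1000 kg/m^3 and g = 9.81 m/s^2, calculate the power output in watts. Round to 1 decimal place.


Apply the hydropower formula P = rho * g * Q * H * eta
rho * g = 1000 * 9.81 = 9810.0
P = 9810.0 * 29.3 * 147.6 * 0.88
P = 37334097.5 W

37334097.5


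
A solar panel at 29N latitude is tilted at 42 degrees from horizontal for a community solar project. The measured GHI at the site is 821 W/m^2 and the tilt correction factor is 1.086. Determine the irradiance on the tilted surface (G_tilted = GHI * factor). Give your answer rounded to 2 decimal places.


Identify the given values:
  GHI = 821 W/m^2, tilt correction factor = 1.086
Apply the formula G_tilted = GHI * factor:
  G_tilted = 821 * 1.086
  G_tilted = 891.61 W/m^2

891.61


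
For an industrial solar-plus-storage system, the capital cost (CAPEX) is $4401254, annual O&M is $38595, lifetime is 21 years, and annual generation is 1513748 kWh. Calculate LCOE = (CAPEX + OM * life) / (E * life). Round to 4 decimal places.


Total cost = CAPEX + OM * lifetime = 4401254 + 38595 * 21 = 4401254 + 810495 = 5211749
Total generation = annual * lifetime = 1513748 * 21 = 31788708 kWh
LCOE = 5211749 / 31788708
LCOE = 0.1639 $/kWh

0.1639


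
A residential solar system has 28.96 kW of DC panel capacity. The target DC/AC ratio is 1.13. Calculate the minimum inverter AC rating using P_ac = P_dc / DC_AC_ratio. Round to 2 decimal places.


The inverter AC capacity is determined by the DC/AC ratio.
Given: P_dc = 28.96 kW, DC/AC ratio = 1.13
P_ac = P_dc / ratio = 28.96 / 1.13
P_ac = 25.63 kW

25.63


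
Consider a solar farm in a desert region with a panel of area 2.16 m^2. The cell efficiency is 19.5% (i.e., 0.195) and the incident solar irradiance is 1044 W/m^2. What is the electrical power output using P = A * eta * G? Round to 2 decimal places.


Use the solar power formula P = A * eta * G.
Given: A = 2.16 m^2, eta = 0.195, G = 1044 W/m^2
P = 2.16 * 0.195 * 1044
P = 439.73 W

439.73


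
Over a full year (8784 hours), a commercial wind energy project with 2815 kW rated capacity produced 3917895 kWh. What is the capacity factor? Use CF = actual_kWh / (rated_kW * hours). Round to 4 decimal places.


Capacity factor = actual output / maximum possible output
Maximum possible = rated * hours = 2815 * 8784 = 24726960 kWh
CF = 3917895 / 24726960
CF = 0.1584

0.1584


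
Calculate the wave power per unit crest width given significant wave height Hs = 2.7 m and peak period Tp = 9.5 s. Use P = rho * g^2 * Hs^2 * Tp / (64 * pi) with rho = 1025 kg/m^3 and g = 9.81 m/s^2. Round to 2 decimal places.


Apply wave power formula:
  g^2 = 9.81^2 = 96.2361
  Hs^2 = 2.7^2 = 7.29
  Numerator = rho * g^2 * Hs^2 * Tp = 1025 * 96.2361 * 7.29 * 9.5 = 6831451.88
  Denominator = 64 * pi = 201.0619
  P = 6831451.88 / 201.0619 = 33976.85 W/m

33976.85


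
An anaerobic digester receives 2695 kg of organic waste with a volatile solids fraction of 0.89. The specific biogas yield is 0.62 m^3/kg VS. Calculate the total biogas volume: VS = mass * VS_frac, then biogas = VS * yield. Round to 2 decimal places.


Compute volatile solids:
  VS = mass * VS_fraction = 2695 * 0.89 = 2398.55 kg
Calculate biogas volume:
  Biogas = VS * specific_yield = 2398.55 * 0.62
  Biogas = 1487.10 m^3

1487.10


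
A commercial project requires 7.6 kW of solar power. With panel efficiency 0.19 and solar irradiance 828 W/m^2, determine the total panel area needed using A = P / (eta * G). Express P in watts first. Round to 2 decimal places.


Convert target power to watts: P = 7.6 * 1000 = 7600.0 W
Compute denominator: eta * G = 0.19 * 828 = 157.32
Required area A = P / (eta * G) = 7600.0 / 157.32
A = 48.31 m^2

48.31


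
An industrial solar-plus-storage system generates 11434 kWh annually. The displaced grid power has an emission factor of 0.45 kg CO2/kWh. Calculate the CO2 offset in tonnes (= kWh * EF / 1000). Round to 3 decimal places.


CO2 offset in kg = generation * emission_factor
CO2 offset = 11434 * 0.45 = 5145.3 kg
Convert to tonnes:
  CO2 offset = 5145.3 / 1000 = 5.145 tonnes

5.145


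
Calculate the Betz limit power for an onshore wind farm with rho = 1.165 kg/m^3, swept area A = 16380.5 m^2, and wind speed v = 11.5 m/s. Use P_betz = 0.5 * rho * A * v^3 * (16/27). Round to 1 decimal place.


The Betz coefficient Cp_max = 16/27 = 0.5926
v^3 = 11.5^3 = 1520.875
P_betz = 0.5 * rho * A * v^3 * Cp_max
P_betz = 0.5 * 1.165 * 16380.5 * 1520.875 * 0.5926
P_betz = 8599492.5 W

8599492.5


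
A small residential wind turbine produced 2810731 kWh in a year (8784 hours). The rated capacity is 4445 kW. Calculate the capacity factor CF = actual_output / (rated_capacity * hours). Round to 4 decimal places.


Capacity factor = actual output / maximum possible output
Maximum possible = rated * hours = 4445 * 8784 = 39044880 kWh
CF = 2810731 / 39044880
CF = 0.0720

0.0720


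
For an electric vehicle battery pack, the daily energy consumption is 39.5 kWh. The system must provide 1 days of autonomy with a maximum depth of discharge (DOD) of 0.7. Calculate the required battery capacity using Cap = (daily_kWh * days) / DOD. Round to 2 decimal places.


Total energy needed = daily * days = 39.5 * 1 = 39.5 kWh
Account for depth of discharge:
  Cap = total_energy / DOD = 39.5 / 0.7
  Cap = 56.43 kWh

56.43


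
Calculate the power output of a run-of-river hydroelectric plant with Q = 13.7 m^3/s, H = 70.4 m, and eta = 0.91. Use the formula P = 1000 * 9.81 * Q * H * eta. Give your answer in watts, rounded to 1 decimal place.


Apply the hydropower formula P = rho * g * Q * H * eta
rho * g = 1000 * 9.81 = 9810.0
P = 9810.0 * 13.7 * 70.4 * 0.91
P = 8610009.4 W

8610009.4


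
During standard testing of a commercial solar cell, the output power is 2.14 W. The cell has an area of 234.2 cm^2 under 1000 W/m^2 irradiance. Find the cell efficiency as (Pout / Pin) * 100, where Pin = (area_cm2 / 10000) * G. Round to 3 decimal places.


First compute the input power:
  Pin = area_cm2 / 10000 * G = 234.2 / 10000 * 1000 = 23.42 W
Then compute efficiency:
  Efficiency = (Pout / Pin) * 100 = (2.14 / 23.42) * 100
  Efficiency = 9.137%

9.137


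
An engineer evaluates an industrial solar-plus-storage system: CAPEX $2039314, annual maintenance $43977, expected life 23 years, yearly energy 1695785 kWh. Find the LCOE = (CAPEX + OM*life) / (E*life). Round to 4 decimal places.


Total cost = CAPEX + OM * lifetime = 2039314 + 43977 * 23 = 2039314 + 1011471 = 3050785
Total generation = annual * lifetime = 1695785 * 23 = 39003055 kWh
LCOE = 3050785 / 39003055
LCOE = 0.0782 $/kWh

0.0782


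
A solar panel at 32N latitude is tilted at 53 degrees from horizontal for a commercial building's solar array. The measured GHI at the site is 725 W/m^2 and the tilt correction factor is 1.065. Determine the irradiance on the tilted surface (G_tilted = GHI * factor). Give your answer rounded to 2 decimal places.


Identify the given values:
  GHI = 725 W/m^2, tilt correction factor = 1.065
Apply the formula G_tilted = GHI * factor:
  G_tilted = 725 * 1.065
  G_tilted = 772.13 W/m^2

772.13


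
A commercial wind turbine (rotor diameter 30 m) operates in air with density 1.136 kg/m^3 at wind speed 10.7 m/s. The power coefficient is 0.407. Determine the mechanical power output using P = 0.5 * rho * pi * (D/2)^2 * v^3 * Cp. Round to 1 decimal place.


Step 1 -- Compute swept area:
  A = pi * (D/2)^2 = pi * (30/2)^2 = 706.86 m^2
Step 2 -- Apply wind power equation:
  P = 0.5 * rho * A * v^3 * Cp
  v^3 = 10.7^3 = 1225.043
  P = 0.5 * 1.136 * 706.86 * 1225.043 * 0.407
  P = 200182.7 W

200182.7


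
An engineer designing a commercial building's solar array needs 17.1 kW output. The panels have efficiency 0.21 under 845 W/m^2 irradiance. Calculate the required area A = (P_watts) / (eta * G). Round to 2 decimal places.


Convert target power to watts: P = 17.1 * 1000 = 17100.0 W
Compute denominator: eta * G = 0.21 * 845 = 177.45
Required area A = P / (eta * G) = 17100.0 / 177.45
A = 96.37 m^2

96.37


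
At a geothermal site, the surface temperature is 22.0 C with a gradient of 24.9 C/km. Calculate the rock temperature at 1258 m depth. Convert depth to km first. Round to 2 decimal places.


Convert depth to km: 1258 / 1000 = 1.258 km
Temperature increase = gradient * depth_km = 24.9 * 1.258 = 31.32 C
Temperature at depth = T_surface + delta_T = 22.0 + 31.32
T = 53.32 C

53.32


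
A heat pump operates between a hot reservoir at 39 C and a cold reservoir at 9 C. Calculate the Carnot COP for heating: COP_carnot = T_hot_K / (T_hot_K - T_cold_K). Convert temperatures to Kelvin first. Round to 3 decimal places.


Convert to Kelvin:
  T_hot = 39 + 273.15 = 312.15 K
  T_cold = 9 + 273.15 = 282.15 K
Apply Carnot COP formula:
  COP = T_hot_K / (T_hot_K - T_cold_K) = 312.15 / 30.0
  COP = 10.405

10.405


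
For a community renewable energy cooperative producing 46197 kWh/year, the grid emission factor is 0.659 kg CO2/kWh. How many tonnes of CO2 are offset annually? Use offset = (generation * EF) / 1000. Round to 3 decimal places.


CO2 offset in kg = generation * emission_factor
CO2 offset = 46197 * 0.659 = 30443.82 kg
Convert to tonnes:
  CO2 offset = 30443.82 / 1000 = 30.444 tonnes

30.444


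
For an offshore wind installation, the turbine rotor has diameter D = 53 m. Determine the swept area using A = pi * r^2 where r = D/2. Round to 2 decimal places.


Compute the rotor radius:
  r = D / 2 = 53 / 2 = 26.5 m
Calculate swept area:
  A = pi * r^2 = pi * 26.5^2
  A = 2206.18 m^2

2206.18


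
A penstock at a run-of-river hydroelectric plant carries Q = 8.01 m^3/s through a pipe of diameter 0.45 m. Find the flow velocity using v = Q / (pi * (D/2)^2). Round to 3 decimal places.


Compute pipe cross-sectional area:
  A = pi * (D/2)^2 = pi * (0.45/2)^2 = 0.159 m^2
Calculate velocity:
  v = Q / A = 8.01 / 0.159
  v = 50.364 m/s

50.364


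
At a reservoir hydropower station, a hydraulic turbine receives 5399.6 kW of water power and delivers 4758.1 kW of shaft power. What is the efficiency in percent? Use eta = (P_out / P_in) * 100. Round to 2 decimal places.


Turbine efficiency = (output power / input power) * 100
eta = (4758.1 / 5399.6) * 100
eta = 88.12%

88.12


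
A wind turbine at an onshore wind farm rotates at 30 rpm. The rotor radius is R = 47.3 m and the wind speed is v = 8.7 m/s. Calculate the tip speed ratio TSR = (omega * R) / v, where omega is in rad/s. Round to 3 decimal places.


Convert rotational speed to rad/s:
  omega = 30 * 2 * pi / 60 = 3.1416 rad/s
Compute tip speed:
  v_tip = omega * R = 3.1416 * 47.3 = 148.597 m/s
Tip speed ratio:
  TSR = v_tip / v_wind = 148.597 / 8.7 = 17.080

17.080


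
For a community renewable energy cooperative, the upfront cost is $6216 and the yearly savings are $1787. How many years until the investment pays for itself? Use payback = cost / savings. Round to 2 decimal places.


Simple payback period = initial cost / annual savings
Payback = 6216 / 1787
Payback = 3.48 years

3.48


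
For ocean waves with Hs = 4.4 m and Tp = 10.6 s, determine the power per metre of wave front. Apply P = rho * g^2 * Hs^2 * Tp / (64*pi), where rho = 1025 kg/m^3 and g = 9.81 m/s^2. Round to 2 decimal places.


Apply wave power formula:
  g^2 = 9.81^2 = 96.2361
  Hs^2 = 4.4^2 = 19.36
  Numerator = rho * g^2 * Hs^2 * Tp = 1025 * 96.2361 * 19.36 * 10.6 = 20242917.19
  Denominator = 64 * pi = 201.0619
  P = 20242917.19 / 201.0619 = 100680.01 W/m

100680.01


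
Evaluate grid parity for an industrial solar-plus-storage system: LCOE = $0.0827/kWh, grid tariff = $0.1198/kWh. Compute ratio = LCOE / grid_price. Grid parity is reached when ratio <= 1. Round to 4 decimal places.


Compare LCOE to grid price:
  LCOE = $0.0827/kWh, Grid price = $0.1198/kWh
  Ratio = LCOE / grid_price = 0.0827 / 0.1198 = 0.6903
  Grid parity achieved (ratio <= 1)? yes

0.6903


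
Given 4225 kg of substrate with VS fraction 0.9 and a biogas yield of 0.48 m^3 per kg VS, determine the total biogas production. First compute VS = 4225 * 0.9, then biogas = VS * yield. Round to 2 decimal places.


Compute volatile solids:
  VS = mass * VS_fraction = 4225 * 0.9 = 3802.5 kg
Calculate biogas volume:
  Biogas = VS * specific_yield = 3802.5 * 0.48
  Biogas = 1825.20 m^3

1825.20


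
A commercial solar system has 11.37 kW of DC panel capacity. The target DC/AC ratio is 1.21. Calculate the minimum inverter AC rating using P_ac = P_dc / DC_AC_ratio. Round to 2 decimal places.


The inverter AC capacity is determined by the DC/AC ratio.
Given: P_dc = 11.37 kW, DC/AC ratio = 1.21
P_ac = P_dc / ratio = 11.37 / 1.21
P_ac = 9.40 kW

9.40


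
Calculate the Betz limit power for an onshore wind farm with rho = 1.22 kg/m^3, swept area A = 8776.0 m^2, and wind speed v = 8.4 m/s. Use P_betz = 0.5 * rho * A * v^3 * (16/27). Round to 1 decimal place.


The Betz coefficient Cp_max = 16/27 = 0.5926
v^3 = 8.4^3 = 592.704
P_betz = 0.5 * rho * A * v^3 * Cp_max
P_betz = 0.5 * 1.22 * 8776.0 * 592.704 * 0.5926
P_betz = 1880271.3 W

1880271.3


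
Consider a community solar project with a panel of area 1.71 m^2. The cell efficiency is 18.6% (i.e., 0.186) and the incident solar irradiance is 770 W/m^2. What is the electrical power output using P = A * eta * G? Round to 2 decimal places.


Use the solar power formula P = A * eta * G.
Given: A = 1.71 m^2, eta = 0.186, G = 770 W/m^2
P = 1.71 * 0.186 * 770
P = 244.91 W

244.91


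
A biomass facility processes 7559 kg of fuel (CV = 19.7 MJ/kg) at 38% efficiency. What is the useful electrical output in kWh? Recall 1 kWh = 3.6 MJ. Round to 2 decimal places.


Total energy = mass * CV = 7559 * 19.7 = 148912.3 MJ
Useful energy = total * eta = 148912.3 * 0.38 = 56586.67 MJ
Convert to kWh: 56586.67 / 3.6
Useful energy = 15718.52 kWh

15718.52


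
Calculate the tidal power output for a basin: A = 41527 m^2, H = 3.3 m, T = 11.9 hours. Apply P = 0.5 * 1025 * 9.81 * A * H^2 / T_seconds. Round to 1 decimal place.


Convert period to seconds: T = 11.9 * 3600 = 42840.0 s
H^2 = 3.3^2 = 10.89
P = 0.5 * rho * g * A * H^2 / T
P = 0.5 * 1025 * 9.81 * 41527 * 10.89 / 42840.0
P = 53072.8 W

53072.8


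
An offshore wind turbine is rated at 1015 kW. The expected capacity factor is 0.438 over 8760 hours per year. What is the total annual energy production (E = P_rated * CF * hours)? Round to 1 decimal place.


Annual energy = rated_kW * capacity_factor * hours_per_year
Given: P_rated = 1015 kW, CF = 0.438, hours = 8760
E = 1015 * 0.438 * 8760
E = 3894433.2 kWh

3894433.2


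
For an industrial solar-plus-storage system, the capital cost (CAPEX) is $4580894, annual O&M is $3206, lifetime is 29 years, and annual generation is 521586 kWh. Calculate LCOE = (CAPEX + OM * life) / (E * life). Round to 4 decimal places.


Total cost = CAPEX + OM * lifetime = 4580894 + 3206 * 29 = 4580894 + 92974 = 4673868
Total generation = annual * lifetime = 521586 * 29 = 15125994 kWh
LCOE = 4673868 / 15125994
LCOE = 0.3090 $/kWh

0.3090


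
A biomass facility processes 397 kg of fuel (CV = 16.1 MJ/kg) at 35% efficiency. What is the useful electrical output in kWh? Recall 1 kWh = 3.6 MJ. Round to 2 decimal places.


Total energy = mass * CV = 397 * 16.1 = 6391.7 MJ
Useful energy = total * eta = 6391.7 * 0.35 = 2237.1 MJ
Convert to kWh: 2237.1 / 3.6
Useful energy = 621.42 kWh

621.42


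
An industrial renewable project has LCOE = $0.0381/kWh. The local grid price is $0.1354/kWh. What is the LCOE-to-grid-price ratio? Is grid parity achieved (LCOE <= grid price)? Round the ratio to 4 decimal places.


Compare LCOE to grid price:
  LCOE = $0.0381/kWh, Grid price = $0.1354/kWh
  Ratio = LCOE / grid_price = 0.0381 / 0.1354 = 0.2814
  Grid parity achieved (ratio <= 1)? yes

0.2814


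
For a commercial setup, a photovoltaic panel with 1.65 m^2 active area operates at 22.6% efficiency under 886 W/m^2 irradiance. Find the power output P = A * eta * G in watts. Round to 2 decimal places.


Use the solar power formula P = A * eta * G.
Given: A = 1.65 m^2, eta = 0.226, G = 886 W/m^2
P = 1.65 * 0.226 * 886
P = 330.39 W

330.39


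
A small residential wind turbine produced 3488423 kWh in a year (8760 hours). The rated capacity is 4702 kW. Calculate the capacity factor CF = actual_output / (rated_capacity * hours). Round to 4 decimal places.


Capacity factor = actual output / maximum possible output
Maximum possible = rated * hours = 4702 * 8760 = 41189520 kWh
CF = 3488423 / 41189520
CF = 0.0847

0.0847


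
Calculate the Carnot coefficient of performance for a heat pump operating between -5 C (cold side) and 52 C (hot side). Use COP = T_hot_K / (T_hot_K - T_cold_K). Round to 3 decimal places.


Convert to Kelvin:
  T_hot = 52 + 273.15 = 325.15 K
  T_cold = -5 + 273.15 = 268.15 K
Apply Carnot COP formula:
  COP = T_hot_K / (T_hot_K - T_cold_K) = 325.15 / 57.0
  COP = 5.704

5.704


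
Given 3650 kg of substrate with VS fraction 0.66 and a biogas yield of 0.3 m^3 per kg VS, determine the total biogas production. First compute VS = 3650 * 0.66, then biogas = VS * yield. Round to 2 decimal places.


Compute volatile solids:
  VS = mass * VS_fraction = 3650 * 0.66 = 2409.0 kg
Calculate biogas volume:
  Biogas = VS * specific_yield = 2409.0 * 0.3
  Biogas = 722.70 m^3

722.70


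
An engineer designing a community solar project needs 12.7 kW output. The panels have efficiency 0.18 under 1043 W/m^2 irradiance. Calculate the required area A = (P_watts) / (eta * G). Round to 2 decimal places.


Convert target power to watts: P = 12.7 * 1000 = 12700.0 W
Compute denominator: eta * G = 0.18 * 1043 = 187.74
Required area A = P / (eta * G) = 12700.0 / 187.74
A = 67.65 m^2

67.65


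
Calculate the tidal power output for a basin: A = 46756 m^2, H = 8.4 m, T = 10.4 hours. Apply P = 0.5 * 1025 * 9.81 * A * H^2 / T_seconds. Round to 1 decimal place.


Convert period to seconds: T = 10.4 * 3600 = 37440.0 s
H^2 = 8.4^2 = 70.56
P = 0.5 * rho * g * A * H^2 / T
P = 0.5 * 1025 * 9.81 * 46756 * 70.56 / 37440.0
P = 443019.6 W

443019.6


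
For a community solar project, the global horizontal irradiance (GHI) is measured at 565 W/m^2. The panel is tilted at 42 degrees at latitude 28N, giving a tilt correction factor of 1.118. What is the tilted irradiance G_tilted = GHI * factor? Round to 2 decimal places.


Identify the given values:
  GHI = 565 W/m^2, tilt correction factor = 1.118
Apply the formula G_tilted = GHI * factor:
  G_tilted = 565 * 1.118
  G_tilted = 631.67 W/m^2

631.67


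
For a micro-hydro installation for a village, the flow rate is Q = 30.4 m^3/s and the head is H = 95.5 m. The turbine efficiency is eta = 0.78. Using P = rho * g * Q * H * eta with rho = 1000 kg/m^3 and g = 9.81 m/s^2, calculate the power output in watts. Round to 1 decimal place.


Apply the hydropower formula P = rho * g * Q * H * eta
rho * g = 1000 * 9.81 = 9810.0
P = 9810.0 * 30.4 * 95.5 * 0.78
P = 22214705.8 W

22214705.8


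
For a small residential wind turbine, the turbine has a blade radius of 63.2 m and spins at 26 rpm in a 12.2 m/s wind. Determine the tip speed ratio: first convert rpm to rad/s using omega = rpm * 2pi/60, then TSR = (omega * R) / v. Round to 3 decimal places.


Convert rotational speed to rad/s:
  omega = 26 * 2 * pi / 60 = 2.7227 rad/s
Compute tip speed:
  v_tip = omega * R = 2.7227 * 63.2 = 172.076 m/s
Tip speed ratio:
  TSR = v_tip / v_wind = 172.076 / 12.2 = 14.105

14.105


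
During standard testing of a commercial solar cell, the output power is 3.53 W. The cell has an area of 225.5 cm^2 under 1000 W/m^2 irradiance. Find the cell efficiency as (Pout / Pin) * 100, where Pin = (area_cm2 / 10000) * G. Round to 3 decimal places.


First compute the input power:
  Pin = area_cm2 / 10000 * G = 225.5 / 10000 * 1000 = 22.55 W
Then compute efficiency:
  Efficiency = (Pout / Pin) * 100 = (3.53 / 22.55) * 100
  Efficiency = 15.654%

15.654


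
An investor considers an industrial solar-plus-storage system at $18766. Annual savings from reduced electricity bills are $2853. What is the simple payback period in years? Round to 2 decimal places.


Simple payback period = initial cost / annual savings
Payback = 18766 / 2853
Payback = 6.58 years

6.58


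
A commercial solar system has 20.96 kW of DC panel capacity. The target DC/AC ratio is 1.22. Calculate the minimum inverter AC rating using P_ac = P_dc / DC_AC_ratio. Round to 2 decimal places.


The inverter AC capacity is determined by the DC/AC ratio.
Given: P_dc = 20.96 kW, DC/AC ratio = 1.22
P_ac = P_dc / ratio = 20.96 / 1.22
P_ac = 17.18 kW

17.18


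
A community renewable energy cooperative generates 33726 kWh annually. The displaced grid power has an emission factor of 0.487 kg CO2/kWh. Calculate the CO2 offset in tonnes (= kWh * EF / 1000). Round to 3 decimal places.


CO2 offset in kg = generation * emission_factor
CO2 offset = 33726 * 0.487 = 16424.56 kg
Convert to tonnes:
  CO2 offset = 16424.56 / 1000 = 16.425 tonnes

16.425


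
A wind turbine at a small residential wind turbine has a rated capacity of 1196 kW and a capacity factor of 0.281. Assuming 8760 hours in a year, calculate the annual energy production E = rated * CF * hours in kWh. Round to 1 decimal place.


Annual energy = rated_kW * capacity_factor * hours_per_year
Given: P_rated = 1196 kW, CF = 0.281, hours = 8760
E = 1196 * 0.281 * 8760
E = 2944025.8 kWh

2944025.8


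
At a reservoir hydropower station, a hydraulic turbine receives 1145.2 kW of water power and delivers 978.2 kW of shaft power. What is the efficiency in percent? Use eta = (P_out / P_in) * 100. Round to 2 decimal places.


Turbine efficiency = (output power / input power) * 100
eta = (978.2 / 1145.2) * 100
eta = 85.42%

85.42


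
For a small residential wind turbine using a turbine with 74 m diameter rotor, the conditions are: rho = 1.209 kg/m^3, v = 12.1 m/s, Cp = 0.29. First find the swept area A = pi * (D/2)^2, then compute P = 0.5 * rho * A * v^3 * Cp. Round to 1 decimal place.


Step 1 -- Compute swept area:
  A = pi * (D/2)^2 = pi * (74/2)^2 = 4300.84 m^2
Step 2 -- Apply wind power equation:
  P = 0.5 * rho * A * v^3 * Cp
  v^3 = 12.1^3 = 1771.561
  P = 0.5 * 1.209 * 4300.84 * 1771.561 * 0.29
  P = 1335684.0 W

1335684.0


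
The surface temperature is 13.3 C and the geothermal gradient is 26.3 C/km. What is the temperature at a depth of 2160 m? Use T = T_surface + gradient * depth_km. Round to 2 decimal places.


Convert depth to km: 2160 / 1000 = 2.16 km
Temperature increase = gradient * depth_km = 26.3 * 2.16 = 56.81 C
Temperature at depth = T_surface + delta_T = 13.3 + 56.81
T = 70.11 C

70.11


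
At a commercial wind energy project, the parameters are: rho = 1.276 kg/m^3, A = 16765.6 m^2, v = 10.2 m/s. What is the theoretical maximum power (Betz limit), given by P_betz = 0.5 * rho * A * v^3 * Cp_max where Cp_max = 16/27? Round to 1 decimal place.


The Betz coefficient Cp_max = 16/27 = 0.5926
v^3 = 10.2^3 = 1061.208
P_betz = 0.5 * rho * A * v^3 * Cp_max
P_betz = 0.5 * 1.276 * 16765.6 * 1061.208 * 0.5926
P_betz = 6726614.1 W

6726614.1


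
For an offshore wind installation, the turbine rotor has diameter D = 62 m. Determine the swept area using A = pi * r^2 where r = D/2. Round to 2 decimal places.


Compute the rotor radius:
  r = D / 2 = 62 / 2 = 31.0 m
Calculate swept area:
  A = pi * r^2 = pi * 31.0^2
  A = 3019.07 m^2

3019.07


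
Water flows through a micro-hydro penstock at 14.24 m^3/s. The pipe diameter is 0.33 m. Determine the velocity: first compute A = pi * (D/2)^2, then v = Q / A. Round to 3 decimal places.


Compute pipe cross-sectional area:
  A = pi * (D/2)^2 = pi * (0.33/2)^2 = 0.0855 m^2
Calculate velocity:
  v = Q / A = 14.24 / 0.0855
  v = 166.492 m/s

166.492


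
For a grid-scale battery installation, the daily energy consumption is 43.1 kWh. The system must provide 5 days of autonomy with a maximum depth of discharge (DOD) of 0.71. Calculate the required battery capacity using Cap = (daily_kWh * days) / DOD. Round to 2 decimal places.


Total energy needed = daily * days = 43.1 * 5 = 215.5 kWh
Account for depth of discharge:
  Cap = total_energy / DOD = 215.5 / 0.71
  Cap = 303.52 kWh

303.52


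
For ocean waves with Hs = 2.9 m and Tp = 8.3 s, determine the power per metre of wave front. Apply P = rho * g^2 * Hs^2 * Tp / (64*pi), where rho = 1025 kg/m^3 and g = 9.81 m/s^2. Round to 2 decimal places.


Apply wave power formula:
  g^2 = 9.81^2 = 96.2361
  Hs^2 = 2.9^2 = 8.41
  Numerator = rho * g^2 * Hs^2 * Tp = 1025 * 96.2361 * 8.41 * 8.3 = 6885507.7
  Denominator = 64 * pi = 201.0619
  P = 6885507.7 / 201.0619 = 34245.71 W/m

34245.71


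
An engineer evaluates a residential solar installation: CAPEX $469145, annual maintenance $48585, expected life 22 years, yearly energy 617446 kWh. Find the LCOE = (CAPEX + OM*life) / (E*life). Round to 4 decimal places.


Total cost = CAPEX + OM * lifetime = 469145 + 48585 * 22 = 469145 + 1068870 = 1538015
Total generation = annual * lifetime = 617446 * 22 = 13583812 kWh
LCOE = 1538015 / 13583812
LCOE = 0.1132 $/kWh

0.1132


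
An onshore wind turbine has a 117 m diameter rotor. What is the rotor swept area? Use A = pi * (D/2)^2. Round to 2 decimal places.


Compute the rotor radius:
  r = D / 2 = 117 / 2 = 58.5 m
Calculate swept area:
  A = pi * r^2 = pi * 58.5^2
  A = 10751.32 m^2

10751.32


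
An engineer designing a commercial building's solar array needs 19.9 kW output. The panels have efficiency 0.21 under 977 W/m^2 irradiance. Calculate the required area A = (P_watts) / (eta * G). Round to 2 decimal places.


Convert target power to watts: P = 19.9 * 1000 = 19900.0 W
Compute denominator: eta * G = 0.21 * 977 = 205.17
Required area A = P / (eta * G) = 19900.0 / 205.17
A = 96.99 m^2

96.99


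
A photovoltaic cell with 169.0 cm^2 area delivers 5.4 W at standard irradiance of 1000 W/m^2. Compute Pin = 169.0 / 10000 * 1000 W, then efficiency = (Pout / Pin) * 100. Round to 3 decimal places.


First compute the input power:
  Pin = area_cm2 / 10000 * G = 169.0 / 10000 * 1000 = 16.9 W
Then compute efficiency:
  Efficiency = (Pout / Pin) * 100 = (5.4 / 16.9) * 100
  Efficiency = 31.953%

31.953


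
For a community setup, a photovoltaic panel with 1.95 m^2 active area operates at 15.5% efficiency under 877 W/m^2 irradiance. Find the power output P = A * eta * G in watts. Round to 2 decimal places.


Use the solar power formula P = A * eta * G.
Given: A = 1.95 m^2, eta = 0.155, G = 877 W/m^2
P = 1.95 * 0.155 * 877
P = 265.07 W

265.07


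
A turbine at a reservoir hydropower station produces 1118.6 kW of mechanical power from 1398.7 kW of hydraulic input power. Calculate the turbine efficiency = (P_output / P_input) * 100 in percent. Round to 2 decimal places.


Turbine efficiency = (output power / input power) * 100
eta = (1118.6 / 1398.7) * 100
eta = 79.97%

79.97


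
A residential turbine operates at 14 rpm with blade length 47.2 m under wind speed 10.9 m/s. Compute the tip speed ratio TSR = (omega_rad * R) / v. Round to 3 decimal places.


Convert rotational speed to rad/s:
  omega = 14 * 2 * pi / 60 = 1.4661 rad/s
Compute tip speed:
  v_tip = omega * R = 1.4661 * 47.2 = 69.199 m/s
Tip speed ratio:
  TSR = v_tip / v_wind = 69.199 / 10.9 = 6.349

6.349


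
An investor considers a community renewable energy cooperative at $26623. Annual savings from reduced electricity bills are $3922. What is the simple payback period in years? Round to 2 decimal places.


Simple payback period = initial cost / annual savings
Payback = 26623 / 3922
Payback = 6.79 years

6.79


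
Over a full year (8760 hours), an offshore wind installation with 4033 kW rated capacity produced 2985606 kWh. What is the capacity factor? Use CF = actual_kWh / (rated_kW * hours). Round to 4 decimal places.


Capacity factor = actual output / maximum possible output
Maximum possible = rated * hours = 4033 * 8760 = 35329080 kWh
CF = 2985606 / 35329080
CF = 0.0845

0.0845


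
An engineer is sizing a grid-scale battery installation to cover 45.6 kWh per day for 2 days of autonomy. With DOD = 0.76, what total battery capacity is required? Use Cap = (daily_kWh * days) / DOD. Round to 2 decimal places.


Total energy needed = daily * days = 45.6 * 2 = 91.2 kWh
Account for depth of discharge:
  Cap = total_energy / DOD = 91.2 / 0.76
  Cap = 120.00 kWh

120.00


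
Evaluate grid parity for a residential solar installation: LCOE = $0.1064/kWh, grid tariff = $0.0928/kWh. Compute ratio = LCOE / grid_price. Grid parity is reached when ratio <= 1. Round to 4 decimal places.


Compare LCOE to grid price:
  LCOE = $0.1064/kWh, Grid price = $0.0928/kWh
  Ratio = LCOE / grid_price = 0.1064 / 0.0928 = 1.1466
  Grid parity achieved (ratio <= 1)? no

1.1466


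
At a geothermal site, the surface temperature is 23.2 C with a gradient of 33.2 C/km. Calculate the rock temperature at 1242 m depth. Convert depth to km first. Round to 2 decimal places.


Convert depth to km: 1242 / 1000 = 1.242 km
Temperature increase = gradient * depth_km = 33.2 * 1.242 = 41.23 C
Temperature at depth = T_surface + delta_T = 23.2 + 41.23
T = 64.43 C

64.43


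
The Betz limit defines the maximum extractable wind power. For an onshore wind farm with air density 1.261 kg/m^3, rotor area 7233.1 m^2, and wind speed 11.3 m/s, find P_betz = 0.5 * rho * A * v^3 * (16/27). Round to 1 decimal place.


The Betz coefficient Cp_max = 16/27 = 0.5926
v^3 = 11.3^3 = 1442.897
P_betz = 0.5 * rho * A * v^3 * Cp_max
P_betz = 0.5 * 1.261 * 7233.1 * 1442.897 * 0.5926
P_betz = 3899429.8 W

3899429.8


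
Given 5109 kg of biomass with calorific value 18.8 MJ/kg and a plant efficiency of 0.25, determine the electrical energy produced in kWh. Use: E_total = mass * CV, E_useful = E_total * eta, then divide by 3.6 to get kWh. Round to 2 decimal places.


Total energy = mass * CV = 5109 * 18.8 = 96049.2 MJ
Useful energy = total * eta = 96049.2 * 0.25 = 24012.3 MJ
Convert to kWh: 24012.3 / 3.6
Useful energy = 6670.08 kWh

6670.08


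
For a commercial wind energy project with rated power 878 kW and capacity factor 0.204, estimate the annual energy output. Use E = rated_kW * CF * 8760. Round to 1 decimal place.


Annual energy = rated_kW * capacity_factor * hours_per_year
Given: P_rated = 878 kW, CF = 0.204, hours = 8760
E = 878 * 0.204 * 8760
E = 1569021.1 kWh

1569021.1


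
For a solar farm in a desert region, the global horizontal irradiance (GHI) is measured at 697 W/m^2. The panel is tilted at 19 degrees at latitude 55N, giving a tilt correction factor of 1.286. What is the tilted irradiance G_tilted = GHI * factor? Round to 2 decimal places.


Identify the given values:
  GHI = 697 W/m^2, tilt correction factor = 1.286
Apply the formula G_tilted = GHI * factor:
  G_tilted = 697 * 1.286
  G_tilted = 896.34 W/m^2

896.34


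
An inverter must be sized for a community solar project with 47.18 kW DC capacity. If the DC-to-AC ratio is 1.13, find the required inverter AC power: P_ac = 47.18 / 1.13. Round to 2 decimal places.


The inverter AC capacity is determined by the DC/AC ratio.
Given: P_dc = 47.18 kW, DC/AC ratio = 1.13
P_ac = P_dc / ratio = 47.18 / 1.13
P_ac = 41.75 kW

41.75


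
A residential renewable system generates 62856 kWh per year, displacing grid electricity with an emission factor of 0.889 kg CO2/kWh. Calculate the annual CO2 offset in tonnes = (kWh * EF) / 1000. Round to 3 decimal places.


CO2 offset in kg = generation * emission_factor
CO2 offset = 62856 * 0.889 = 55878.98 kg
Convert to tonnes:
  CO2 offset = 55878.98 / 1000 = 55.879 tonnes

55.879


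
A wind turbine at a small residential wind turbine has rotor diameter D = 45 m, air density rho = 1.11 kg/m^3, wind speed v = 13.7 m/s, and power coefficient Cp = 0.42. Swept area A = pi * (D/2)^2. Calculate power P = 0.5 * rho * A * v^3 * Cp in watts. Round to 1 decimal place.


Step 1 -- Compute swept area:
  A = pi * (D/2)^2 = pi * (45/2)^2 = 1590.43 m^2
Step 2 -- Apply wind power equation:
  P = 0.5 * rho * A * v^3 * Cp
  v^3 = 13.7^3 = 2571.353
  P = 0.5 * 1.11 * 1590.43 * 2571.353 * 0.42
  P = 953276.5 W

953276.5
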